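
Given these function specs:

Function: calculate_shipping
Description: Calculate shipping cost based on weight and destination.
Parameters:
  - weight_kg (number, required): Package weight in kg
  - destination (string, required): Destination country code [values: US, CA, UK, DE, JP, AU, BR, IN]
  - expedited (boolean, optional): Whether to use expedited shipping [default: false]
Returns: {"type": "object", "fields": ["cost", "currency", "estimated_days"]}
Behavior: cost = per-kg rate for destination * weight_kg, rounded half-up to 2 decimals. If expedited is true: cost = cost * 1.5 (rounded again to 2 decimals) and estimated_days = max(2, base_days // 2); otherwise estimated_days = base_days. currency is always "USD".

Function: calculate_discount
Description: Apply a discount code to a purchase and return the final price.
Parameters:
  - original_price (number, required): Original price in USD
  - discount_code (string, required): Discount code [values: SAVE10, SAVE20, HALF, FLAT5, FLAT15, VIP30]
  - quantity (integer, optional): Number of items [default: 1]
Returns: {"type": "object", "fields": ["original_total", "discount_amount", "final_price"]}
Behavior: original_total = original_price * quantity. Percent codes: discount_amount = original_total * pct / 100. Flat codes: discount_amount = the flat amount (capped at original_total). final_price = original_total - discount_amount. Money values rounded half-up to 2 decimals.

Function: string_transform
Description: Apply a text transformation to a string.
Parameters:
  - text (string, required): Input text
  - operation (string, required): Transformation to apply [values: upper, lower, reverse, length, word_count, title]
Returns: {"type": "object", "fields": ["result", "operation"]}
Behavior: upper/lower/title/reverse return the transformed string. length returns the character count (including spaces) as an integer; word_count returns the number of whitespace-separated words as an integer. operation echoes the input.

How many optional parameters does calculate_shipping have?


Parameters of calculate_shipping: weight_kg (required), destination (required), expedited (optional)
Optional count:
1


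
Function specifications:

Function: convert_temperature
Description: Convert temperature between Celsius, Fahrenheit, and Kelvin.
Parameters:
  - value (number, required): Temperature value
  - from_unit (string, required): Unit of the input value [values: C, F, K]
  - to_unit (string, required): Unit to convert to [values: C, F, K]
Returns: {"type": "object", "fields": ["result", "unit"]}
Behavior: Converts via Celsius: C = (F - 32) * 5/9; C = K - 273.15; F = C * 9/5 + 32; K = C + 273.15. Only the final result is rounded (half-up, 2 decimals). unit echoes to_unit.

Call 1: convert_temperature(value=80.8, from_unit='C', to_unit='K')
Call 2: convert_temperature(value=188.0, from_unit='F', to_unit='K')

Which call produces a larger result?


Call 1:
  Input already in C: 80.8
  To K: 80.8 + 273.15 = 353.95
  Round to 2 decimals: 353.95
  -> 353.95 K
Call 2:
  To C: (188 - 32) * 5/9 = 86.666667
  To K: 86.666667 + 273.15 = 359.816667
  Round to 2 decimals: 359.82
  -> 359.82 K
Call 2 (359.82 K)


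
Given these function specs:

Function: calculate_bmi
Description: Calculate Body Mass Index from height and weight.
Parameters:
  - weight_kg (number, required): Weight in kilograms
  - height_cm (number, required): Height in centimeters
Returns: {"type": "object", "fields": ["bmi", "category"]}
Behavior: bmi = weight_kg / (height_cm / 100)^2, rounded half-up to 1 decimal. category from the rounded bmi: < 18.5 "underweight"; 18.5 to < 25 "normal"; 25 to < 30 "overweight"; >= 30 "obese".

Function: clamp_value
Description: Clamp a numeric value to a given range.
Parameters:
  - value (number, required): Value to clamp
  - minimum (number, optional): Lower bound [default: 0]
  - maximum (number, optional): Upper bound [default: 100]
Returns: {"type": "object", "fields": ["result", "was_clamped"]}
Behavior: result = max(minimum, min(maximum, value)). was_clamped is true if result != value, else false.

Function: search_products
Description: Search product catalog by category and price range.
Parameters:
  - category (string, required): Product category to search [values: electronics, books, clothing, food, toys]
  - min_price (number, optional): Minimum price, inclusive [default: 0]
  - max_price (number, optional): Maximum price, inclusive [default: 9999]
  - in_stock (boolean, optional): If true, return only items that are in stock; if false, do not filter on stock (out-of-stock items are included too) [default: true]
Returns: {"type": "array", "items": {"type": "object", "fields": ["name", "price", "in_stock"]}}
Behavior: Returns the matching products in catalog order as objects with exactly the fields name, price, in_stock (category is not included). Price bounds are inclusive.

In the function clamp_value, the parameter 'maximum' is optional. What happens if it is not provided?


The clamp_value spec declares:
  - maximum (number, optional): Upper bound [default: 100]
It defaults to 100


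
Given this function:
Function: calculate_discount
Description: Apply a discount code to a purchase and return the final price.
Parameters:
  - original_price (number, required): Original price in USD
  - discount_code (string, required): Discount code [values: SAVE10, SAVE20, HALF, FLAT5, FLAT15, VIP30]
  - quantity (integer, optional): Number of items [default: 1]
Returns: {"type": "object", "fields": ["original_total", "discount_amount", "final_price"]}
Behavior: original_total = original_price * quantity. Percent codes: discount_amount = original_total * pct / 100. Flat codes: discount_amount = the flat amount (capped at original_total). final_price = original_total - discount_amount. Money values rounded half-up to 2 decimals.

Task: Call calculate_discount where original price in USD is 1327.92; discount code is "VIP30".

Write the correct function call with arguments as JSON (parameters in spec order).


Mapping each described value to its parameter name:
  'Original price in USD' -> original_price = 1327.92
  'Discount code' -> discount_code = "VIP30"
calculate_discount({"original_price": 1327.92, "discount_code": "VIP30"})


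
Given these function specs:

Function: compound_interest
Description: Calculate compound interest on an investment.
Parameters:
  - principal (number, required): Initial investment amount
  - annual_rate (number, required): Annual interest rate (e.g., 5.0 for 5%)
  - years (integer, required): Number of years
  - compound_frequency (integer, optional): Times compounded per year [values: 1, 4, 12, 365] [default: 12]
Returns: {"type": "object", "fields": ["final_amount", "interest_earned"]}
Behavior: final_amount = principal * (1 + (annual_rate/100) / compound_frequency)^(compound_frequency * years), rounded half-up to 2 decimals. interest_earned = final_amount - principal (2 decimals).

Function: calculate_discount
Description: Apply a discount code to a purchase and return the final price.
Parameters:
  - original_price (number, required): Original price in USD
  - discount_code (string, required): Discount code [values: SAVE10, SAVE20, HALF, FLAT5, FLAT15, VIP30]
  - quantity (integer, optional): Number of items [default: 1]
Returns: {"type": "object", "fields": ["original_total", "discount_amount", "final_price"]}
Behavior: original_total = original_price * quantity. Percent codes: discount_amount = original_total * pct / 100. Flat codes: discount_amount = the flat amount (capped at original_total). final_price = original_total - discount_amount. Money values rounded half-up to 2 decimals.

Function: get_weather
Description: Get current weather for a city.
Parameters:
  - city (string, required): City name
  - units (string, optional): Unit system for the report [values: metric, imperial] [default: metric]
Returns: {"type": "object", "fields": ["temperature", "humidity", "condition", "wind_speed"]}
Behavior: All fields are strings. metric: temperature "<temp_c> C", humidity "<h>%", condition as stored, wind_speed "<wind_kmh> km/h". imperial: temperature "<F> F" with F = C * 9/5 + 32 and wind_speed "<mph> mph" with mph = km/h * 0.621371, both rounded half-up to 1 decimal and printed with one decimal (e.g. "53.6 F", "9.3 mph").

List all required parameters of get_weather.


Parameters of get_weather and their required/optional flag:
  city: required
  units: optional
city


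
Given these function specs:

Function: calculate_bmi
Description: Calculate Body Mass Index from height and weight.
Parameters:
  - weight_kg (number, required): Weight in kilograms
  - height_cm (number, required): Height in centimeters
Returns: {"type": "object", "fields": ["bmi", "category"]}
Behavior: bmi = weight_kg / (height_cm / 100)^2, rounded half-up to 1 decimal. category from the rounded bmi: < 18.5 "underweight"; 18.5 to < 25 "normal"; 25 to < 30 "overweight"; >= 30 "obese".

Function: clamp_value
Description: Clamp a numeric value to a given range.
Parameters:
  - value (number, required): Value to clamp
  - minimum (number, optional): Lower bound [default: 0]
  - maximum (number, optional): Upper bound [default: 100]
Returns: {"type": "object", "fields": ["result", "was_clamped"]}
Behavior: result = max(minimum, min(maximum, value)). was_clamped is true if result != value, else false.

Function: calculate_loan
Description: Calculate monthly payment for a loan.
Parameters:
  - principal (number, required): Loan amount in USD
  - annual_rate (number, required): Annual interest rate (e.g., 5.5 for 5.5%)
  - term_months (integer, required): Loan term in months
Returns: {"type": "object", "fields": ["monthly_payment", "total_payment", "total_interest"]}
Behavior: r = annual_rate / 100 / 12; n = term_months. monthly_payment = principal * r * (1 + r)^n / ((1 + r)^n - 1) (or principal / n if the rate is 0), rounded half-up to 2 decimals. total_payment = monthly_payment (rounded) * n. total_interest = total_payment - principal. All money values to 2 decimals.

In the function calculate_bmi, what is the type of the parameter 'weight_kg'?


The calculate_bmi spec declares:
  - weight_kg (number, required): Weight in kilograms
Type:
number


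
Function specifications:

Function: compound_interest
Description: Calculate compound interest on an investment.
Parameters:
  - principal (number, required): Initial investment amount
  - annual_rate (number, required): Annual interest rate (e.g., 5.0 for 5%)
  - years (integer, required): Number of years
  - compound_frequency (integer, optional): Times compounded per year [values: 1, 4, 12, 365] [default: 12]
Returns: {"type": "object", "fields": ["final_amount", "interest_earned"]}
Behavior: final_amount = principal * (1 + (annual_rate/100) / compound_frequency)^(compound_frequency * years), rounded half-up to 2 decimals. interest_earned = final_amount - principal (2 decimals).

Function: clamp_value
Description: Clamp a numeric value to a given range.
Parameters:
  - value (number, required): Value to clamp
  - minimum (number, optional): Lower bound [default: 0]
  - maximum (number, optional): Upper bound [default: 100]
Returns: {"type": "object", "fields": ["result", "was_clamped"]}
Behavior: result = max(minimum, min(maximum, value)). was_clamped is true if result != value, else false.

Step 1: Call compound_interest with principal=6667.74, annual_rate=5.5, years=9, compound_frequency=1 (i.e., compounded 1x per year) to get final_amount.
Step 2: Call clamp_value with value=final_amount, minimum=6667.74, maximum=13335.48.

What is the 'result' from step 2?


Step 1: compound_interest
  rate per period = 5.5/100/1 = 0.055 (keep full precision); periods = 1 * 9 = 9
  (1 + 0.055)^9 = 1.61909427
  final_amount = 6667.74 * 1.61909427 = 10795.69965 -> 10795.70
  interest_earned = 10795.70 - 6667.74 = 4127.96
  -> final_amount = 10795.7
Step 2: clamp_value(value=10795.7, minimum=6667.74, maximum=13335.48)
  result = max(6667.74, min(13335.48, 10795.7)) = max(6667.74, 10795.7) = 10795.7
  was_clamped = (10795.7 != 10795.7) = false
  -> result = 10795.7
10795.7


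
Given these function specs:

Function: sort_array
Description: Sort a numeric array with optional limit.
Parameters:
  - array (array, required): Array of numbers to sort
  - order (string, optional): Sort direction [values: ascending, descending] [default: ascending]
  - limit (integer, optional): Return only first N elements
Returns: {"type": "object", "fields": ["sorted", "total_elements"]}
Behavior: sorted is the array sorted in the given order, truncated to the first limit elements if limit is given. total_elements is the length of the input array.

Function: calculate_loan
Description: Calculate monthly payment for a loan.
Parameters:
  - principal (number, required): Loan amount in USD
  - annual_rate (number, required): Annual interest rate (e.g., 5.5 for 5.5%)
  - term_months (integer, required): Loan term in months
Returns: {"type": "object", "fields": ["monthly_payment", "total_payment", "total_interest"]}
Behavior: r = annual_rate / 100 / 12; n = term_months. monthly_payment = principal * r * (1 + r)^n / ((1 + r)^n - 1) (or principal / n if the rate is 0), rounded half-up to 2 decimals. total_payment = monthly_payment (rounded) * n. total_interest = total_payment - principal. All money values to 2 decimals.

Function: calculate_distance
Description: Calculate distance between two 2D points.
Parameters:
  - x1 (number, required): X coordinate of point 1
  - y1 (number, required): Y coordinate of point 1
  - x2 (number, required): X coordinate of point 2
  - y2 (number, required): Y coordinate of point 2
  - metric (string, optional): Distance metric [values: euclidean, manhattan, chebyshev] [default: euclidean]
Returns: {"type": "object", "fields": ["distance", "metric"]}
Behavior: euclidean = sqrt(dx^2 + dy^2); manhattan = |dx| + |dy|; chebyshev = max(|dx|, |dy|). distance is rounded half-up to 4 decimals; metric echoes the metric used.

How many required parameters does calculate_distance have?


Parameters of calculate_distance: x1 (required), y1 (required), x2 (required), y2 (required), metric (optional)
Required count:
4


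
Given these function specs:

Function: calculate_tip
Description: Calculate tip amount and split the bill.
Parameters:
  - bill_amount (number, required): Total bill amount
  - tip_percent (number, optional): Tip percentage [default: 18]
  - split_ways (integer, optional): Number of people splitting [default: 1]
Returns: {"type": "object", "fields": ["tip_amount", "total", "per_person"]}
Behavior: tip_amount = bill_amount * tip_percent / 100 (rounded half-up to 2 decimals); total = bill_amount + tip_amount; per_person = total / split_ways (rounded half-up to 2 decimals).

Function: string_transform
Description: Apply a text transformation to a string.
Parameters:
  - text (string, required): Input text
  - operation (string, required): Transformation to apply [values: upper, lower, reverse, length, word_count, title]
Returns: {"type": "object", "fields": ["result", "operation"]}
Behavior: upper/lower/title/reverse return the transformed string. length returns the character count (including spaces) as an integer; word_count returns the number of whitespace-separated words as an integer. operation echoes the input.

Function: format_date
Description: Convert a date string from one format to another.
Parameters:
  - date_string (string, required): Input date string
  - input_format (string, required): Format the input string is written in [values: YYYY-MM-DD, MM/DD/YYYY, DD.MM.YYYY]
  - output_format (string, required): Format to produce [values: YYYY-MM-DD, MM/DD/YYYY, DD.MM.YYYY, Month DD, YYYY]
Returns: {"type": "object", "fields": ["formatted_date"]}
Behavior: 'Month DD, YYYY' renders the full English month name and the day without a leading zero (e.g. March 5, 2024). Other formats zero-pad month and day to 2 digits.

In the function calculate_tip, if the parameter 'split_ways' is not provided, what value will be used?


The calculate_tip spec declares:
  - split_ways (integer, optional): Number of people splitting [default: 1]
Default:
1


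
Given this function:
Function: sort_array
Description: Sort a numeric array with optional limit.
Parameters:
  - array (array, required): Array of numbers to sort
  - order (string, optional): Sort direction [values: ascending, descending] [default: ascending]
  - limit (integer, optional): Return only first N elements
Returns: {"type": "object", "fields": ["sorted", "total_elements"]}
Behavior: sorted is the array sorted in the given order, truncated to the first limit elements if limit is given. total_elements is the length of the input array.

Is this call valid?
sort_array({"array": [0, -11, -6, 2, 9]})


Checking all required parameters present and types match... All valid.
Valid


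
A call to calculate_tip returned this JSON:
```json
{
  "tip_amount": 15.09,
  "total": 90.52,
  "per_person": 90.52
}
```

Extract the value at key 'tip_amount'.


15.09


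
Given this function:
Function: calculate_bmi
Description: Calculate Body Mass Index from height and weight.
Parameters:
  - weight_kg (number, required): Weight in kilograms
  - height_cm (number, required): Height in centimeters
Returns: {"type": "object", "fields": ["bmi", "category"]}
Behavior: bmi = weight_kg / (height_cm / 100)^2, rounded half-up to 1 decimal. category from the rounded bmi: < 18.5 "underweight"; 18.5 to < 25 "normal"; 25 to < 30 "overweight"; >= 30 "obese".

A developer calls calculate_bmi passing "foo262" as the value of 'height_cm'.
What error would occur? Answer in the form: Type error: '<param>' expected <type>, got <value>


Spec: 'height_cm' is declared as number; "foo262" is a string.
Type error: 'height_cm' expected number, got "foo262"


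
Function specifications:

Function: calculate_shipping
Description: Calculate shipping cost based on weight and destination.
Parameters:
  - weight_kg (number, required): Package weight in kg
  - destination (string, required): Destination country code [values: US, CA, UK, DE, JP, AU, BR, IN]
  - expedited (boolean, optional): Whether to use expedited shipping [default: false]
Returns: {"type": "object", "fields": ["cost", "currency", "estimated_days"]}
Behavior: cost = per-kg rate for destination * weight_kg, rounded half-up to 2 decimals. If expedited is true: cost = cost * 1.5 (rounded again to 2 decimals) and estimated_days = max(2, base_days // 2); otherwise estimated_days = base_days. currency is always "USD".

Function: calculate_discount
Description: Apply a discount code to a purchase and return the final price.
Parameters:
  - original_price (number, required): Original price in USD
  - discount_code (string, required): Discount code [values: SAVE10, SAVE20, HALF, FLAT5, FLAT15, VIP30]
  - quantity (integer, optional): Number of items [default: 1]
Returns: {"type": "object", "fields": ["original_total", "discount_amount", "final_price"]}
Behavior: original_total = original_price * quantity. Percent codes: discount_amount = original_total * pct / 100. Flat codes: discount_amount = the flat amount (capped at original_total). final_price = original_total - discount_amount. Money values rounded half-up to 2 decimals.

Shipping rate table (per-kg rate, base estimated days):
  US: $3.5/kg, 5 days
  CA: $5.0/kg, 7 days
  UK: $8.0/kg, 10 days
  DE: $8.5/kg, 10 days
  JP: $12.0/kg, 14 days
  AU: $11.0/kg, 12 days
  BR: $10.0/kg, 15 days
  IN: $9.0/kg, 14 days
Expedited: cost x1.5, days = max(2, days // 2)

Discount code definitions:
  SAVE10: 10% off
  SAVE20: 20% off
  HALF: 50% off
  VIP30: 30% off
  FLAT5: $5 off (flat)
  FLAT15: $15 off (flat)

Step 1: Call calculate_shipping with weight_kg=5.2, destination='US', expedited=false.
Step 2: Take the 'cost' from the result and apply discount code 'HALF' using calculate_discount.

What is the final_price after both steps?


Step 1: calculate_shipping(weight_kg=5.2, destination=US, expedited=false)
  Rate for US: $3.5/kg, base 5 days
  cost = 3.5 * 5.2 = 18.2 -> 18.20
  expedited not set/false: estimated_days = 5
  -> cost = 18.20 USD
Step 2: calculate_discount(original_price=18.2, discount_code=HALF, quantity=1)
  original_total = 18.2 * 1 = 18.20
  HALF = 50% off: discount_amount = 18.20 * 50/100 = 9.1 -> 9.10
  final_price = 18.20 - 9.10 = 9.10
  -> final_price = 9.10
$9.10


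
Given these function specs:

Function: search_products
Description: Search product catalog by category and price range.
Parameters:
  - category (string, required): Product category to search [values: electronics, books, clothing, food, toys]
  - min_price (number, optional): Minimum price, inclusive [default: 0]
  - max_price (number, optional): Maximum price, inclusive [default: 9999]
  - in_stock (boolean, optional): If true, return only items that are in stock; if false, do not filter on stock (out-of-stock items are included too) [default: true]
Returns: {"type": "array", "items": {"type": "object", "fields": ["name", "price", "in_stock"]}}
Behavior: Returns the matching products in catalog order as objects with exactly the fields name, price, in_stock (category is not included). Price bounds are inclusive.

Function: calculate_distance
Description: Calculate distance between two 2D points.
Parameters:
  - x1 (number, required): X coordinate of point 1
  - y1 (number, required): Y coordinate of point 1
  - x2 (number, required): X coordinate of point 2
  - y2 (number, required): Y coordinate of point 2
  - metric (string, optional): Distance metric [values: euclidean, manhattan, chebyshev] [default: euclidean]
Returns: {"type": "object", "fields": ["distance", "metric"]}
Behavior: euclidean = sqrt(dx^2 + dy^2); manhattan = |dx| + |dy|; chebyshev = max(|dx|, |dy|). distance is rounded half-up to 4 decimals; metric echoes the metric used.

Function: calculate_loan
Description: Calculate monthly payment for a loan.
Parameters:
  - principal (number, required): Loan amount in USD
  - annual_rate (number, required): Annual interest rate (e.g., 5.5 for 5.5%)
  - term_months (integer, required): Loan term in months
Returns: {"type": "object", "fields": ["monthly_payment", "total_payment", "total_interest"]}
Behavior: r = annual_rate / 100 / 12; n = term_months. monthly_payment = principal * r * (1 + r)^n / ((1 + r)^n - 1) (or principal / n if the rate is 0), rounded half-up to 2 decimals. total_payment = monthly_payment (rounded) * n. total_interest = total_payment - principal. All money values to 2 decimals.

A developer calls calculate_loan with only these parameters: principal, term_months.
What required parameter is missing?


Required parameters: principal, annual_rate, term_months
Provided: principal, term_months
Missing: annual_rate
annual_rate


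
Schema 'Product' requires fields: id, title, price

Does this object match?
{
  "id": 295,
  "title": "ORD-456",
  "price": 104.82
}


Checking required fields... All present.
Valid - all required fields present


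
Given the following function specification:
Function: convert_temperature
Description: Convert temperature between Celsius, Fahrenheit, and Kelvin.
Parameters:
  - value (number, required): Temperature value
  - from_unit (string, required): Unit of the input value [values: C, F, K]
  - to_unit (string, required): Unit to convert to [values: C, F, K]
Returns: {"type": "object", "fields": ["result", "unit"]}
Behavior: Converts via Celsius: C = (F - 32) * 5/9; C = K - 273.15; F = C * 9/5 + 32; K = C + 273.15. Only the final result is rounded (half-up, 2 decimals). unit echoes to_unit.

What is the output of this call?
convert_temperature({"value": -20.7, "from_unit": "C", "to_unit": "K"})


Input already in C: -20.7
To K: -20.7 + 273.15 = 252.45
Round to 2 decimals: 252.45
Output:
{"result": 252.45, "unit": "K"}


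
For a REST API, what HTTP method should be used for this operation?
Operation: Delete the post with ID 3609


GET = read, POST = create, PUT = update/replace, DELETE = remove
This operation is a removal.
DELETE


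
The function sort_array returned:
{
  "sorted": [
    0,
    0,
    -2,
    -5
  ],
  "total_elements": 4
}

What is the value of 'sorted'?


[0, 0, -2, -5]


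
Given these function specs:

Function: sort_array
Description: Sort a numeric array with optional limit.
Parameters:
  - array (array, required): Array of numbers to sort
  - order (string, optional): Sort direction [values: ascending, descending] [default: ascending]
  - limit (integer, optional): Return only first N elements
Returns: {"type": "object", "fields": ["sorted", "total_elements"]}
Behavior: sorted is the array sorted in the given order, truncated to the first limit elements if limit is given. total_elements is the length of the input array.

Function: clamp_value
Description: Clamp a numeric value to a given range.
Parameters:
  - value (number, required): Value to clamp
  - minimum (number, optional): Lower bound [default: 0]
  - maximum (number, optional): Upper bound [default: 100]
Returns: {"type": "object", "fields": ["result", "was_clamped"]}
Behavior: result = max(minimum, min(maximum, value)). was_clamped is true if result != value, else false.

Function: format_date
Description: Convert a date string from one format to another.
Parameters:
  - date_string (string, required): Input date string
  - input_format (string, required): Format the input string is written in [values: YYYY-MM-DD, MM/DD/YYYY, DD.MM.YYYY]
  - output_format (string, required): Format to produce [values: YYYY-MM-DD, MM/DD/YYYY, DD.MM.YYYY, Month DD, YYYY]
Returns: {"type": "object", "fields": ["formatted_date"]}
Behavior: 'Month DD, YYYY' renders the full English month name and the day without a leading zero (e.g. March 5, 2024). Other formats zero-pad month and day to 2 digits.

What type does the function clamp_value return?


The clamp_value spec declares Returns: {"type": "object", "fields": ["result", "was_clamped"]}
Type:
object


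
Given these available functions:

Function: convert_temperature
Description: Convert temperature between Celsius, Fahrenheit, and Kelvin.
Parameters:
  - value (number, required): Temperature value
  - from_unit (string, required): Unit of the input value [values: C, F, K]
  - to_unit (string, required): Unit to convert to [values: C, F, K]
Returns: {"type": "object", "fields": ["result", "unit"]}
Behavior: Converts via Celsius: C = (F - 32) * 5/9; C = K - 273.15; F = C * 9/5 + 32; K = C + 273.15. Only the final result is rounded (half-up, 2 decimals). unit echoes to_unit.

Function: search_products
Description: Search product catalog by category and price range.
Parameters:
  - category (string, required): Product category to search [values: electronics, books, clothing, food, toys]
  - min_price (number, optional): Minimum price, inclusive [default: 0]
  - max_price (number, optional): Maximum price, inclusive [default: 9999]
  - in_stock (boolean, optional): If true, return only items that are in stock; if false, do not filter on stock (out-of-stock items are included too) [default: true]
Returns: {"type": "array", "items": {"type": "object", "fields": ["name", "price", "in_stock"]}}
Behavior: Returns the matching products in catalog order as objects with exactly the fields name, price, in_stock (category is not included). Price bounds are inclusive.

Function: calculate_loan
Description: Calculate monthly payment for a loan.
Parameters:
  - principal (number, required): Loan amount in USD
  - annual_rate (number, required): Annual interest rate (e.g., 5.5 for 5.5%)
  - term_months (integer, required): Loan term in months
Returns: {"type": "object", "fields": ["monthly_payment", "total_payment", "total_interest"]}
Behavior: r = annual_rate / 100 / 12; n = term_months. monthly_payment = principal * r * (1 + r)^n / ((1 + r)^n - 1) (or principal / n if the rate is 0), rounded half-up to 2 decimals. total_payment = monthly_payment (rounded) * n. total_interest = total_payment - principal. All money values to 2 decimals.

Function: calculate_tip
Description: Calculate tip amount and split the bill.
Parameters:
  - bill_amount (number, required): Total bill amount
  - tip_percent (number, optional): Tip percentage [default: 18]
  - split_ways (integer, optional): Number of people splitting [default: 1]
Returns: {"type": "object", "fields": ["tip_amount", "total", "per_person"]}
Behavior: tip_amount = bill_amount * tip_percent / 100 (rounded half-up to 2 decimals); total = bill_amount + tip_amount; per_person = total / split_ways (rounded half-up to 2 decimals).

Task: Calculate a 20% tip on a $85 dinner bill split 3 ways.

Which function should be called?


The task needs a function whose description is: Calculate tip amount and split the bill.
calculate_tip


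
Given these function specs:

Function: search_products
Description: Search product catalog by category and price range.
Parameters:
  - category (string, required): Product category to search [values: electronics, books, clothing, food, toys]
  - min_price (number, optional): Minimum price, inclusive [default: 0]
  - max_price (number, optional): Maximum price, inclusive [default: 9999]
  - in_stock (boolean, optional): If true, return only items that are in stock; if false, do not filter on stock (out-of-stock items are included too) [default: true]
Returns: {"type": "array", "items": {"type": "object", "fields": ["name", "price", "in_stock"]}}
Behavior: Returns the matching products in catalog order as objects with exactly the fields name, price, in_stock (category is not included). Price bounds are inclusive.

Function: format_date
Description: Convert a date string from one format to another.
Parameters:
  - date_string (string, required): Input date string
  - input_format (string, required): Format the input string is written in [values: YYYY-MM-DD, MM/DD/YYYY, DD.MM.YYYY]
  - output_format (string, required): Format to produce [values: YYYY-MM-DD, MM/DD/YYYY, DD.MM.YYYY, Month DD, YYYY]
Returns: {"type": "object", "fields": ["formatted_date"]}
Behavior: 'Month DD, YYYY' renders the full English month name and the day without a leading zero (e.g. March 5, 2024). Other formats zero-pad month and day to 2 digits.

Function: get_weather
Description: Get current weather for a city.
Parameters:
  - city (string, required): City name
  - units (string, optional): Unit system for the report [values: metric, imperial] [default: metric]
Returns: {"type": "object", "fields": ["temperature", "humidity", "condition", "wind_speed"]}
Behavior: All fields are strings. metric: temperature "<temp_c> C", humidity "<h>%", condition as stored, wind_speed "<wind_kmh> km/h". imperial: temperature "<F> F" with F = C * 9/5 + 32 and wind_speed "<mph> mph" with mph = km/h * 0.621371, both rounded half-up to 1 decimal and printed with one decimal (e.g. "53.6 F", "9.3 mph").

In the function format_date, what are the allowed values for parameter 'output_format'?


The format_date spec declares:
  - output_format (string, required): Format to produce [values: YYYY-MM-DD, MM/DD/YYYY, DD.MM.YYYY, Month DD, YYYY]
Allowed values:
YYYY-MM-DD, MM/DD/YYYY, DD.MM.YYYY, Month DD, YYYY


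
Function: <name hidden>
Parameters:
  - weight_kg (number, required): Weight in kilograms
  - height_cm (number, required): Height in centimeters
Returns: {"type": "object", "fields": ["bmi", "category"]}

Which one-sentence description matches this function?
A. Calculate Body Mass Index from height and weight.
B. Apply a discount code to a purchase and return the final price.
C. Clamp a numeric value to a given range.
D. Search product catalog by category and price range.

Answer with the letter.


Parameters weight_kg, height_cm and return ["bmi", "category"] fit: Calculate Body Mass Index from height and weight.
A


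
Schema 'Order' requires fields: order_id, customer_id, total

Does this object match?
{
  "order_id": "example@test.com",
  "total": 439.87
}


Checking required fields...
Missing: customer_id
Invalid - missing required field 'customer_id'


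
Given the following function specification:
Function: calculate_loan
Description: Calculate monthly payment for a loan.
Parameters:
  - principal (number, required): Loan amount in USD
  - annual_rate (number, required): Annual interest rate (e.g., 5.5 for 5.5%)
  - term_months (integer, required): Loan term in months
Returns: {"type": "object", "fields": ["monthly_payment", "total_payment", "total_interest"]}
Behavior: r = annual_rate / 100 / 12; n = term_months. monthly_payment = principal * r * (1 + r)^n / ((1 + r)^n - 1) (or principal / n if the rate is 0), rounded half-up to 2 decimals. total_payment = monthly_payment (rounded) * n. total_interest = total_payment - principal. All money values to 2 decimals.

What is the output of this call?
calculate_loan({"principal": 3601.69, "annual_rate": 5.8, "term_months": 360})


r = 5.8 / 100 / 12 = 0.004833333333 (keep full precision)
(1 + r)^360 = 5.67351299
monthly_payment = 3601.69 * 0.004833333333 * 5.67351299 / (5.67351299 - 1) = 21.133025 -> 21.13
total_payment = 21.13 * 360 = 7606.80
total_interest = 7606.80 - 3601.69 = 4005.11
Output:
{"monthly_payment": 21.13, "total_payment": 7606.8, "total_interest": 4005.11}


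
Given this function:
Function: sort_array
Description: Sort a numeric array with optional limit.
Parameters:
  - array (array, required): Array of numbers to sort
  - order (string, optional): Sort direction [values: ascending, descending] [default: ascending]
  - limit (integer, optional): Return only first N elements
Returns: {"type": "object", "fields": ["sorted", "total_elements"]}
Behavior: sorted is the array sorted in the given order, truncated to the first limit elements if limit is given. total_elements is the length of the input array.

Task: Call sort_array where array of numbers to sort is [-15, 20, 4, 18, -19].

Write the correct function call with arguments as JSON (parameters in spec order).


Mapping each described value to its parameter name:
  'Array of numbers to sort' -> array = [-15, 20, 4, 18, -19]
sort_array({"array": [-15, 20, 4, 18, -19]})


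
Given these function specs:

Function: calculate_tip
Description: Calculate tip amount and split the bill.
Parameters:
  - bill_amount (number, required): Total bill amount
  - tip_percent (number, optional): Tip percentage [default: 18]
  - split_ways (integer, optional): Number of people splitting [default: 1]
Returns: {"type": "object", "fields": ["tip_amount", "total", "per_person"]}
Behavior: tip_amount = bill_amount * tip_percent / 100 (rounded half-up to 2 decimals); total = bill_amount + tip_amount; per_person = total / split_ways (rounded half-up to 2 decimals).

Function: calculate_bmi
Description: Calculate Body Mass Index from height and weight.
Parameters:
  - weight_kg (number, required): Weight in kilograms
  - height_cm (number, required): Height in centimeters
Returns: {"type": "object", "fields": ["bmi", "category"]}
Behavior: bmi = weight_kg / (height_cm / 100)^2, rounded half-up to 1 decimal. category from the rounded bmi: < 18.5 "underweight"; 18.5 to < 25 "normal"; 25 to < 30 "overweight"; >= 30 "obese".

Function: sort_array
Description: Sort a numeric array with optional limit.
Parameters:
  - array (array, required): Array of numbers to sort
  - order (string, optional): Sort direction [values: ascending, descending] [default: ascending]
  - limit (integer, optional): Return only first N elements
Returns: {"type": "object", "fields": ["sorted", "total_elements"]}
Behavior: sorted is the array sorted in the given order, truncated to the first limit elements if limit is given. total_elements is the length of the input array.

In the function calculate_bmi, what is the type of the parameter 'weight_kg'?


The calculate_bmi spec declares:
  - weight_kg (number, required): Weight in kilograms
Type:
number


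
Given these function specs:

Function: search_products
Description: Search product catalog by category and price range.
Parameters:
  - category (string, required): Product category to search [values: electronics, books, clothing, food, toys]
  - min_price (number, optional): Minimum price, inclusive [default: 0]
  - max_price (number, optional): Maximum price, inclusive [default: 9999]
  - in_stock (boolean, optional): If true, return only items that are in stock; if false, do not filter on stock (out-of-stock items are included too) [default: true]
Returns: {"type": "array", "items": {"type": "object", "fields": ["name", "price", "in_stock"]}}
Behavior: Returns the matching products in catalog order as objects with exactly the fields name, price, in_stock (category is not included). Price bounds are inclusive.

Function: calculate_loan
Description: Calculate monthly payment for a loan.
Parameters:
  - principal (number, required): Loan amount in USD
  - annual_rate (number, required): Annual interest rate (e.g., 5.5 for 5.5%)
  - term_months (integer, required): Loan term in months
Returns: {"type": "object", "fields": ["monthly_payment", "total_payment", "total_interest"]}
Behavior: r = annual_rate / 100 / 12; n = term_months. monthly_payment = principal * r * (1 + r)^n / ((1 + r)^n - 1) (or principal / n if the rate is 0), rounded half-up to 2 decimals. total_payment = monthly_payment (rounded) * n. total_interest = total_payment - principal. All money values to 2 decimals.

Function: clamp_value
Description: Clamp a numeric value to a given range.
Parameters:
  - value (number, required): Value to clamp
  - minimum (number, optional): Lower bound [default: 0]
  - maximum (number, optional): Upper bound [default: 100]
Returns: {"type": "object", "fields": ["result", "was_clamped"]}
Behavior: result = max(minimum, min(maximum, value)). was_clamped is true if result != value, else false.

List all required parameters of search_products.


Parameters of search_products and their required/optional flag:
  category: required
  min_price: optional
  max_price: optional
  in_stock: optional
category


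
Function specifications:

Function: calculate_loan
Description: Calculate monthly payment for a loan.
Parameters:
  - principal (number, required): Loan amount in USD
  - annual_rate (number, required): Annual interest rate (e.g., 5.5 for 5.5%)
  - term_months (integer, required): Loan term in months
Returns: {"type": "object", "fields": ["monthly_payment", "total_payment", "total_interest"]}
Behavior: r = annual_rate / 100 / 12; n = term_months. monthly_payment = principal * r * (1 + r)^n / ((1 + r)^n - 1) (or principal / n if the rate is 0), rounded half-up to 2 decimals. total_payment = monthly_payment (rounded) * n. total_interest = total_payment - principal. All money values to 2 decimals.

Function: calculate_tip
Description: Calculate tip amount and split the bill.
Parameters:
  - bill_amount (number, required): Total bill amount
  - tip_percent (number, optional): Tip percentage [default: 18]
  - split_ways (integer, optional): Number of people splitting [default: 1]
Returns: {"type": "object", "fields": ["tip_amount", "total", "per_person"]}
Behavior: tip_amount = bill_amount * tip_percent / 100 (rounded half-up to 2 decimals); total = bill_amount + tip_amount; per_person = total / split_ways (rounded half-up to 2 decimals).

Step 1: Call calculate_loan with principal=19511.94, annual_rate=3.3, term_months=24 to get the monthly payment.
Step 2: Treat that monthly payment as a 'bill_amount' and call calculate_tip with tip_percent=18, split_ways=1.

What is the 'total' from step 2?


Step 1: calculate_loan(principal=19511.94, annual_rate=3.3, term_months=24)
  r = 3.3 / 100 / 12 = 0.00275 (keep full precision)
  (1 + r)^24 = 1.06812996
  monthly_payment = 19511.94 * 0.00275 * 1.06812996 / (1.06812996 - 1) = 841.238469 -> 841.24
  total_payment = 841.24 * 24 = 20189.76
  total_interest = 20189.76 - 19511.94 = 677.82
  -> monthly_payment = 841.24
Step 2: calculate_tip(bill_amount=841.24, tip_percent=18, split_ways=1)
  tip_amount = 841.24 * 18/100 = 151.4232 -> 151.42
  total = 841.24 + 151.42 = 992.66
  per_person = 992.66 / 1 = 992.66 -> 992.66
  -> total = 992.66
$992.66


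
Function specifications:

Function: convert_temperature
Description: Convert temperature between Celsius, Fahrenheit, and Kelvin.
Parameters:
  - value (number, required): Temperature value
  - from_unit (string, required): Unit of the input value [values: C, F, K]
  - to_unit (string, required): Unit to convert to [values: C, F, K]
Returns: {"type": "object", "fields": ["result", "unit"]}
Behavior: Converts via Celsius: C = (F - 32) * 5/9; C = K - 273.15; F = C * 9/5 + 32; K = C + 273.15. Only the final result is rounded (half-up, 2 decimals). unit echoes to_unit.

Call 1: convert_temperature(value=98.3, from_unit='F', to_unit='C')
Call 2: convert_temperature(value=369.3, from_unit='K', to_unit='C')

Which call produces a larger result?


Call 1:
  To C: (98.3 - 32) * 5/9 = 36.833333
  Target is C: 36.833333
  Round to 2 decimals: 36.83
  -> 36.83 C
Call 2:
  To C: 369.3 - 273.15 = 96.15
  Target is C: 96.15
  Round to 2 decimals: 96.15
  -> 96.15 C
Call 2 (96.15 C)
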